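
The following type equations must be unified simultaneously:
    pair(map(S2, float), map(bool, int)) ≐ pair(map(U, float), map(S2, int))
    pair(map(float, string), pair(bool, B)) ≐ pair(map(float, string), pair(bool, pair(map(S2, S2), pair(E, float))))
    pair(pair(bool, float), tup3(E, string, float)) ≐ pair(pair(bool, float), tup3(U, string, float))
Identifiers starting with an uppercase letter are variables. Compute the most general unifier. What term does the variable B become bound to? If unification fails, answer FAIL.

pair(map(bool, bool), pair(bool, float))

Decompose pair/2: map(S2, float) ≐ map(U, float),  map(bool, int) ≐ map(S2, int).
Decompose map/2: S2 ≐ U,  float ≐ float.
Bind S2 := U; substituting into the 2 remaining equations that mention S2 gives: map(bool, int) ≐ map(U, int),  pair(map(float, string), pair(bool, B)) ≐ pair(map(float, string), pair(bool, pair(map(U, U), pair(E, float)))).
Delete trivial equation float ≐ float.
Decompose map/2: bool ≐ U,  int ≐ int.
Bind U := bool; substituting into the 2 remaining equations that mention U gives: pair(map(float, string), pair(bool, B)) ≐ pair(map(float, string), pair(bool, pair(map(bool, bool), pair(E, float)))),  pair(pair(bool, float), tup3(E, string, float)) ≐ pair(pair(bool, float), tup3(bool, string, float)). Substituting into the earlier binding gives S2 := bool.
Delete trivial equation int ≐ int.
Decompose pair/2: map(float, string) ≐ map(float, string),  pair(bool, B) ≐ pair(bool, pair(map(bool, bool), pair(E, float))).
Delete trivial equation map(float, string) ≐ map(float, string).
Decompose pair/2: bool ≐ bool,  B ≐ pair(map(bool, bool), pair(E, float)).
Delete trivial equation bool ≐ bool.
Bind B := pair(map(bool, bool), pair(E, float)); no other remaining equation mentions B.
Decompose pair/2: pair(bool, float) ≐ pair(bool, float),  tup3(E, string, float) ≐ tup3(bool, string, float).
Delete trivial equation pair(bool, float) ≐ pair(bool, float).
Decompose tup3/3: E ≐ bool,  string ≐ string,  float ≐ float.
Bind E := bool; no other remaining equation mentions E. Substituting into the earlier binding gives B := pair(map(bool, bool), pair(bool, float)).
Delete trivial equation string ≐ string.
Delete trivial equation float ≐ float.
MGU = { S2 -> bool, U -> bool, B -> pair(map(bool, bool), pair(bool, float)), E -> bool }, so B -> pair(map(bool, bool), pair(bool, float)).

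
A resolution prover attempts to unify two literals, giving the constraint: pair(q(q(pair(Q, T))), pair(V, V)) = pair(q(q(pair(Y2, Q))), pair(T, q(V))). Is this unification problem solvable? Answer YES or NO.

Decompose pair/2: q(q(pair(Q, T))) = q(q(pair(Y2, Q))),  pair(V, V) = pair(T, q(V)).
Decompose q/1: q(pair(Q, T)) = q(pair(Y2, Q)).
Decompose q/1: pair(Q, T) = pair(Y2, Q).
Decompose pair/2: Q = Y2,  T = Q.
Bind Q := Y2; substituting into the one remaining equation that mentions Q gives: T = Y2.
Bind T := Y2; substituting into the remaining equation gives: pair(V, V) = pair(Y2, q(V)).
Decompose pair/2: V = Y2,  V = q(V).
Bind V := Y2; substituting into the remaining equation gives: Y2 = q(Y2).
Occurs check fails: Y2 occurs in q(Y2); the equation Y2 = q(Y2) has no finite solution.

NO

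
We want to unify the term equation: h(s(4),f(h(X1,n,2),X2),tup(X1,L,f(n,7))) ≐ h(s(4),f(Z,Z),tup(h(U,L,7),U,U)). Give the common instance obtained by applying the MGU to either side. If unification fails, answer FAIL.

Decompose h/3: s(4) ≐ s(4),  f(h(X1,n,2),X2) ≐ f(Z,Z),  tup(X1,L,f(n,7)) ≐ tup(h(U,L,7),U,U).
Delete trivial equation s(4) ≐ s(4).
Decompose f/2: h(X1,n,2) ≐ Z,  X2 ≐ Z.
Bind Z := h(X1,n,2); substituting into the one remaining equation that mentions Z gives: X2 ≐ h(X1,n,2).
Bind X2 := h(X1,n,2); no other remaining equation mentions X2.
Decompose tup/3: X1 ≐ h(U,L,7),  L ≐ U,  f(n,7) ≐ U.
Bind X1 := h(U,L,7); no other remaining equation mentions X1. Substituting into the earlier bindings gives Z := h(h(U,L,7),n,2), X2 := h(h(U,L,7),n,2).
Bind L := U; no other remaining equation mentions L. Substituting into the earlier bindings gives Z := h(h(U,U,7),n,2), X2 := h(h(U,U,7),n,2), X1 := h(U,U,7).
Bind U := f(n,7). Substituting into the earlier bindings gives Z := h(h(f(n,7),f(n,7),7),n,2), X2 := h(h(f(n,7),f(n,7),7),n,2), X1 := h(f(n,7),f(n,7),7), L := f(n,7).
Applying the MGU to either side gives h(s(4),f(h(h(f(n,7),f(n,7),7),n,2),h(h(f(n,7),f(n,7),7),n,2)),tup(h(f(n,7),f(n,7),7),f(n,7),f(n,7))).

h(s(4),f(h(h(f(n,7),f(n,7),7),n,2),h(h(f(n,7),f(n,7),7),n,2)),tup(h(f(n,7),f(n,7),7),f(n,7),f(n,7)))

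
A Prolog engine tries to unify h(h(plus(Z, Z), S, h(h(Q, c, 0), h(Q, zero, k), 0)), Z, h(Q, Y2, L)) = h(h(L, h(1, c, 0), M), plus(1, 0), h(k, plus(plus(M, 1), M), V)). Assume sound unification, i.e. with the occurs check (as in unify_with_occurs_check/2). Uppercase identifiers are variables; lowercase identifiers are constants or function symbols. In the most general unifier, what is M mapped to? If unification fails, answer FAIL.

Decompose h/3: h(plus(Z, Z), S, h(h(Q, c, 0), h(Q, zero, k), 0)) = h(L, h(1, c, 0), M),  Z = plus(1, 0),  h(Q, Y2, L) = h(k, plus(plus(M, 1), M), V).
Decompose h/3: plus(Z, Z) = L,  S = h(1, c, 0),  h(h(Q, c, 0), h(Q, zero, k), 0) = M.
Bind L := plus(Z, Z); substituting into the one remaining equation that mentions L gives: h(Q, Y2, plus(Z, Z)) = h(k, plus(plus(M, 1), M), V).
Bind S := h(1, c, 0); no other remaining equation mentions S.
Bind M := h(h(Q, c, 0), h(Q, zero, k), 0); substituting into the one remaining equation that mentions M gives: h(Q, Y2, plus(Z, Z)) = h(k, plus(plus(h(h(Q, c, 0), h(Q, zero, k), 0), 1), h(h(Q, c, 0), h(Q, zero, k), 0)), V).
Bind Z := plus(1, 0); substituting into the remaining equation gives: h(Q, Y2, plus(plus(1, 0), plus(1, 0))) = h(k, plus(plus(h(h(Q, c, 0), h(Q, zero, k), 0), 1), h(h(Q, c, 0), h(Q, zero, k), 0)), V). Substituting into the earlier binding gives L := plus(plus(1, 0), plus(1, 0)).
Decompose h/3: Q = k,  Y2 = plus(plus(h(h(Q, c, 0), h(Q, zero, k), 0), 1), h(h(Q, c, 0), h(Q, zero, k), 0)),  plus(plus(1, 0), plus(1, 0)) = V.
Bind Q := k; substituting into the one remaining equation that mentions Q gives: Y2 = plus(plus(h(h(k, c, 0), h(k, zero, k), 0), 1), h(h(k, c, 0), h(k, zero, k), 0)). Substituting into the earlier binding gives M := h(h(k, c, 0), h(k, zero, k), 0).
Bind Y2 := plus(plus(h(h(k, c, 0), h(k, zero, k), 0), 1), h(h(k, c, 0), h(k, zero, k), 0)); no other remaining equation mentions Y2.
Bind V := plus(plus(1, 0), plus(1, 0)).
MGU = { L ↦ plus(plus(1, 0), plus(1, 0)), S ↦ h(1, c, 0), M ↦ h(h(k, c, 0), h(k, zero, k), 0), Z ↦ plus(1, 0), Q ↦ k, Y2 ↦ plus(plus(h(h(k, c, 0), h(k, zero, k), 0), 1), h(h(k, c, 0), h(k, zero, k), 0)), V ↦ plus(plus(1, 0), plus(1, 0)) }, so M ↦ h(h(k, c, 0), h(k, zero, k), 0).

h(h(k, c, 0), h(k, zero, k), 0)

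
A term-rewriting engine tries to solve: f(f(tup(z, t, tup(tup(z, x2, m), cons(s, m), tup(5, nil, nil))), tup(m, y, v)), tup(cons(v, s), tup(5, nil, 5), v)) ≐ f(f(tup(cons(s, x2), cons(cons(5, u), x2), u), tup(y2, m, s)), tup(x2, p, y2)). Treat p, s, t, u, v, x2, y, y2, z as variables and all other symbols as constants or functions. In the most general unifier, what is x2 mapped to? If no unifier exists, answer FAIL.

cons(m, m)

Decompose f/2: f(tup(z, t, tup(tup(z, x2, m), cons(s, m), tup(5, nil, nil))), tup(m, y, v)) ≐ f(tup(cons(s, x2), cons(cons(5, u), x2), u), tup(y2, m, s)),  tup(cons(v, s), tup(5, nil, 5), v) ≐ tup(x2, p, y2).
Decompose f/2: tup(z, t, tup(tup(z, x2, m), cons(s, m), tup(5, nil, nil))) ≐ tup(cons(s, x2), cons(cons(5, u), x2), u),  tup(m, y, v) ≐ tup(y2, m, s).
Decompose tup/3: z ≐ cons(s, x2),  t ≐ cons(cons(5, u), x2),  tup(tup(z, x2, m), cons(s, m), tup(5, nil, nil)) ≐ u.
Bind z := cons(s, x2); substituting into the one remaining equation that mentions z gives: tup(tup(cons(s, x2), x2, m), cons(s, m), tup(5, nil, nil)) ≐ u.
Bind t := cons(cons(5, u), x2); no other remaining equation mentions t.
Bind u := tup(tup(cons(s, x2), x2, m), cons(s, m), tup(5, nil, nil)); no other remaining equation mentions u. Substituting into the earlier binding gives t := cons(cons(5, tup(tup(cons(s, x2), x2, m), cons(s, m), tup(5, nil, nil))), x2).
Decompose tup/3: m ≐ y2,  y ≐ m,  v ≐ s.
Bind y2 := m; substituting into the one remaining equation that mentions y2 gives: tup(cons(v, s), tup(5, nil, 5), v) ≐ tup(x2, p, m).
Bind y := m; no other remaining equation mentions y.
Bind v := s; substituting into the remaining equation gives: tup(cons(s, s), tup(5, nil, 5), s) ≐ tup(x2, p, m).
Decompose tup/3: cons(s, s) ≐ x2,  tup(5, nil, 5) ≐ p,  s ≐ m.
Bind x2 := cons(s, s); no other remaining equation mentions x2. Substituting into the earlier bindings gives z := cons(s, cons(s, s)), t := cons(cons(5, tup(tup(cons(s, cons(s, s)), cons(s, s), m), cons(s, m), tup(5, nil, nil))), cons(s, s)), u := tup(tup(cons(s, cons(s, s)), cons(s, s), m), cons(s, m), tup(5, nil, nil)).
Bind p := tup(5, nil, 5); no other remaining equation mentions p.
Bind s := m. Substituting into the earlier bindings gives z := cons(m, cons(m, m)), t := cons(cons(5, tup(tup(cons(m, cons(m, m)), cons(m, m), m), cons(m, m), tup(5, nil, nil))), cons(m, m)), u := tup(tup(cons(m, cons(m, m)), cons(m, m), m), cons(m, m), tup(5, nil, nil)), v := m, x2 := cons(m, m).
MGU = { z := cons(m, cons(m, m)), t := cons(cons(5, tup(tup(cons(m, cons(m, m)), cons(m, m), m), cons(m, m), tup(5, nil, nil))), cons(m, m)), u := tup(tup(cons(m, cons(m, m)), cons(m, m), m), cons(m, m), tup(5, nil, nil)), y2 := m, y := m, v := m, x2 := cons(m, m), p := tup(5, nil, 5), s := m }, so x2 := cons(m, m).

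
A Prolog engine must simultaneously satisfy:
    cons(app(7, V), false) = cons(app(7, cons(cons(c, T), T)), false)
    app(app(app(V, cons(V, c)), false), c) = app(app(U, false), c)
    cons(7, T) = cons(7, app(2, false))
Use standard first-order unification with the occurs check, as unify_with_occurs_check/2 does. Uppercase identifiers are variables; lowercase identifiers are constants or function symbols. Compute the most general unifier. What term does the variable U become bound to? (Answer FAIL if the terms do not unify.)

Decompose cons/2: app(7, V) = app(7, cons(cons(c, T), T)),  false = false.
Decompose app/2: 7 = 7,  V = cons(cons(c, T), T).
Delete trivial equation 7 = 7.
Bind V := cons(cons(c, T), T); substituting into the one remaining equation that mentions V gives: app(app(app(cons(cons(c, T), T), cons(cons(cons(c, T), T), c)), false), c) = app(app(U, false), c).
Delete trivial equation false = false.
Decompose app/2: app(app(cons(cons(c, T), T), cons(cons(cons(c, T), T), c)), false) = app(U, false),  c = c.
Decompose app/2: app(cons(cons(c, T), T), cons(cons(cons(c, T), T), c)) = U,  false = false.
Bind U := app(cons(cons(c, T), T), cons(cons(cons(c, T), T), c)); no other remaining equation mentions U.
Delete trivial equation false = false.
Delete trivial equation c = c.
Decompose cons/2: 7 = 7,  T = app(2, false).
Delete trivial equation 7 = 7.
Bind T := app(2, false). Substituting into the earlier bindings gives V := cons(cons(c, app(2, false)), app(2, false)), U := app(cons(cons(c, app(2, false)), app(2, false)), cons(cons(cons(c, app(2, false)), app(2, false)), c)).
MGU = { V ↦ cons(cons(c, app(2, false)), app(2, false)), U ↦ app(cons(cons(c, app(2, false)), app(2, false)), cons(cons(cons(c, app(2, false)), app(2, false)), c)), T ↦ app(2, false) }, so U ↦ app(cons(cons(c, app(2, false)), app(2, false)), cons(cons(cons(c, app(2, false)), app(2, false)), c)).

app(cons(cons(c, app(2, false)), app(2, false)), cons(cons(cons(c, app(2, false)), app(2, false)), c))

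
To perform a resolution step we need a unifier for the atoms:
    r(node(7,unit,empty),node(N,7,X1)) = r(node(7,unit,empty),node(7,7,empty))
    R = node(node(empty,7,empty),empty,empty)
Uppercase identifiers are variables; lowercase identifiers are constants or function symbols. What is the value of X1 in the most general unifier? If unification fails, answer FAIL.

empty

Decompose r/2: node(7,unit,empty) = node(7,unit,empty),  node(N,7,X1) = node(7,7,empty).
Delete trivial equation node(7,unit,empty) = node(7,unit,empty).
Decompose node/3: N = 7,  7 = 7,  X1 = empty.
Bind N := 7; no other remaining equation mentions N.
Delete trivial equation 7 = 7.
Bind X1 := empty; no other remaining equation mentions X1.
Bind R := node(node(empty,7,empty),empty,empty).
MGU = { N ↦ 7, X1 ↦ empty, R ↦ node(node(empty,7,empty),empty,empty) }, so X1 ↦ empty.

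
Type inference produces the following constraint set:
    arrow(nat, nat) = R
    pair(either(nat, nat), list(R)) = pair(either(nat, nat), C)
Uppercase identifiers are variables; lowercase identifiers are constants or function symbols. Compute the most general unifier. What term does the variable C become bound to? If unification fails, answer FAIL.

Bind R := arrow(nat, nat); substituting into the remaining equation gives: pair(either(nat, nat), list(arrow(nat, nat))) = pair(either(nat, nat), C).
Decompose pair/2: either(nat, nat) = either(nat, nat),  list(arrow(nat, nat)) = C.
Delete trivial equation either(nat, nat) = either(nat, nat).
Bind C := list(arrow(nat, nat)).
MGU = { R := arrow(nat, nat), C := list(arrow(nat, nat)) }, so C := list(arrow(nat, nat)).

list(arrow(nat, nat))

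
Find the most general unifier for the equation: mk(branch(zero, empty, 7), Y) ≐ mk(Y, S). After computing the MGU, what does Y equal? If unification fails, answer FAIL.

Decompose mk/2: branch(zero, empty, 7) ≐ Y,  Y ≐ S.
Bind Y := branch(zero, empty, 7); substituting into the remaining equation gives: branch(zero, empty, 7) ≐ S.
Bind S := branch(zero, empty, 7).
MGU = { Y -> branch(zero, empty, 7), S -> branch(zero, empty, 7) }, so Y -> branch(zero, empty, 7).

branch(zero, empty, 7)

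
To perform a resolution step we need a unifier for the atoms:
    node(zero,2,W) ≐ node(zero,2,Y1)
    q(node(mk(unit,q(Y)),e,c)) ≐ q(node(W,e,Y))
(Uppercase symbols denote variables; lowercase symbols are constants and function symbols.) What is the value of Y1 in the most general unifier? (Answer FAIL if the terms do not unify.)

mk(unit,q(c))

Decompose node/3: zero ≐ zero,  2 ≐ 2,  W ≐ Y1.
Delete trivial equation zero ≐ zero.
Delete trivial equation 2 ≐ 2.
Bind W := Y1; substituting into the remaining equation gives: q(node(mk(unit,q(Y)),e,c)) ≐ q(node(Y1,e,Y)).
Decompose q/1: node(mk(unit,q(Y)),e,c) ≐ node(Y1,e,Y).
Decompose node/3: mk(unit,q(Y)) ≐ Y1,  e ≐ e,  c ≐ Y.
Bind Y1 := mk(unit,q(Y)); no other remaining equation mentions Y1. Substituting into the earlier binding gives W := mk(unit,q(Y)).
Delete trivial equation e ≐ e.
Bind Y := c. Substituting into the earlier bindings gives W := mk(unit,q(c)), Y1 := mk(unit,q(c)).
MGU = { W := mk(unit,q(c)), Y1 := mk(unit,q(c)), Y := c }, so Y1 := mk(unit,q(c)).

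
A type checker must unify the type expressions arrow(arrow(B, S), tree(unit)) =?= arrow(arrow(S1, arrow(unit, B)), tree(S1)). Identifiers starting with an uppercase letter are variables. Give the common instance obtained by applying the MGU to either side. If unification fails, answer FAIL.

Decompose arrow/2: arrow(B, S) =?= arrow(S1, arrow(unit, B)),  tree(unit) =?= tree(S1).
Decompose arrow/2: B =?= S1,  S =?= arrow(unit, B).
Bind B := S1; substituting into the one remaining equation that mentions B gives: S =?= arrow(unit, S1).
Bind S := arrow(unit, S1); no other remaining equation mentions S.
Decompose tree/1: unit =?= S1.
Bind S1 := unit. Substituting into the earlier bindings gives B := unit, S := arrow(unit, unit).
Applying the MGU to either side gives arrow(arrow(unit, arrow(unit, unit)), tree(unit)).

arrow(arrow(unit, arrow(unit, unit)), tree(unit))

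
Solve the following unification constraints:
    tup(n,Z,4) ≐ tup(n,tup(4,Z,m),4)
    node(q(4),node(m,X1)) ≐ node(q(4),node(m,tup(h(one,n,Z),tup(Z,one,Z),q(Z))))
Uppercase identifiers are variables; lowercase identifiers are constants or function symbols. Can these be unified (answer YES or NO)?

Decompose tup/3: n ≐ n,  Z ≐ tup(4,Z,m),  4 ≐ 4.
Delete trivial equation n ≐ n.
Occurs check fails: Z occurs in tup(4,Z,m); the equation Z ≐ tup(4,Z,m) has no finite solution.

NO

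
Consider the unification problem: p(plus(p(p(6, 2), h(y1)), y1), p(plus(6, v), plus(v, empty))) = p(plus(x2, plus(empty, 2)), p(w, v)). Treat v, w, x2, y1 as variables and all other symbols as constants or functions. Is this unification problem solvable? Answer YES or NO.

NO

Decompose p/2: plus(p(p(6, 2), h(y1)), y1) = plus(x2, plus(empty, 2)),  p(plus(6, v), plus(v, empty)) = p(w, v).
Decompose plus/2: p(p(6, 2), h(y1)) = x2,  y1 = plus(empty, 2).
Bind x2 := p(p(6, 2), h(y1)); no other remaining equation mentions x2.
Bind y1 := plus(empty, 2); no other remaining equation mentions y1. Substituting into the earlier binding gives x2 := p(p(6, 2), h(plus(empty, 2))).
Decompose p/2: plus(6, v) = w,  plus(v, empty) = v.
Bind w := plus(6, v); no other remaining equation mentions w.
Occurs check fails: v occurs in plus(v, empty); the equation v = plus(v, empty) has no finite solution.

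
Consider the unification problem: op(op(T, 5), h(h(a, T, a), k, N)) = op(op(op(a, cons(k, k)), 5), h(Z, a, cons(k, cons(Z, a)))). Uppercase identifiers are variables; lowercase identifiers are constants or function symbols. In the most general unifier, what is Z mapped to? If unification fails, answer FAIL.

Decompose op/2: op(T, 5) = op(op(a, cons(k, k)), 5),  h(h(a, T, a), k, N) = h(Z, a, cons(k, cons(Z, a))).
Decompose op/2: T = op(a, cons(k, k)),  5 = 5.
Bind T := op(a, cons(k, k)); substituting into the one remaining equation that mentions T gives: h(h(a, op(a, cons(k, k)), a), k, N) = h(Z, a, cons(k, cons(Z, a))).
Delete trivial equation 5 = 5.
Decompose h/3: h(a, op(a, cons(k, k)), a) = Z,  k = a,  N = cons(k, cons(Z, a)).
Bind Z := h(a, op(a, cons(k, k)), a); substituting into the one remaining equation that mentions Z gives: N = cons(k, cons(h(a, op(a, cons(k, k)), a), a)).
Clash: constants k and a differ; no unifier exists.

FAIL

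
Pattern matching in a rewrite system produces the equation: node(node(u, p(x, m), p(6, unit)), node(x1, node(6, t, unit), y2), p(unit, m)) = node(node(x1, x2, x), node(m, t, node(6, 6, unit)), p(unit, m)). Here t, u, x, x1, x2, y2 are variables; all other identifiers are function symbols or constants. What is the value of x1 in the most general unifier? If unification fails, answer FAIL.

Decompose node/3: node(u, p(x, m), p(6, unit)) = node(x1, x2, x),  node(x1, node(6, t, unit), y2) = node(m, t, node(6, 6, unit)),  p(unit, m) = p(unit, m).
Decompose node/3: u = x1,  p(x, m) = x2,  p(6, unit) = x.
Bind u := x1; no other remaining equation mentions u.
Bind x2 := p(x, m); no other remaining equation mentions x2.
Bind x := p(6, unit); no other remaining equation mentions x. Substituting into the earlier binding gives x2 := p(p(6, unit), m).
Decompose node/3: x1 = m,  node(6, t, unit) = t,  y2 = node(6, 6, unit).
Bind x1 := m; no other remaining equation mentions x1. Substituting into the earlier binding gives u := m.
Occurs check fails: t occurs in node(6, t, unit); the equation t = node(6, t, unit) has no finite solution.

FAIL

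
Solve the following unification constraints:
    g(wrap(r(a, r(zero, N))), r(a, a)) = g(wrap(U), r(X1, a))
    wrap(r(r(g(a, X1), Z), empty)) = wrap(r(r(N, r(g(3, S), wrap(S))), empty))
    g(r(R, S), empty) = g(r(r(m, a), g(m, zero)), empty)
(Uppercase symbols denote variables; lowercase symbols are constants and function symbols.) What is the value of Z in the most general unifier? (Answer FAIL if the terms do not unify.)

Decompose g/2: wrap(r(a, r(zero, N))) = wrap(U),  r(a, a) = r(X1, a).
Decompose wrap/1: r(a, r(zero, N)) = U.
Bind U := r(a, r(zero, N)); no other remaining equation mentions U.
Decompose r/2: a = X1,  a = a.
Bind X1 := a; substituting into the one remaining equation that mentions X1 gives: wrap(r(r(g(a, a), Z), empty)) = wrap(r(r(N, r(g(3, S), wrap(S))), empty)).
Delete trivial equation a = a.
Decompose wrap/1: r(r(g(a, a), Z), empty) = r(r(N, r(g(3, S), wrap(S))), empty).
Decompose r/2: r(g(a, a), Z) = r(N, r(g(3, S), wrap(S))),  empty = empty.
Decompose r/2: g(a, a) = N,  Z = r(g(3, S), wrap(S)).
Bind N := g(a, a); no other remaining equation mentions N. Substituting into the earlier binding gives U := r(a, r(zero, g(a, a))).
Bind Z := r(g(3, S), wrap(S)); no other remaining equation mentions Z.
Delete trivial equation empty = empty.
Decompose g/2: r(R, S) = r(r(m, a), g(m, zero)),  empty = empty.
Decompose r/2: R = r(m, a),  S = g(m, zero).
Bind R := r(m, a); no other remaining equation mentions R.
Bind S := g(m, zero); no other remaining equation mentions S. Substituting into the earlier binding gives Z := r(g(3, g(m, zero)), wrap(g(m, zero))).
Delete trivial equation empty = empty.
MGU = { U -> r(a, r(zero, g(a, a))), X1 -> a, N -> g(a, a), Z -> r(g(3, g(m, zero)), wrap(g(m, zero))), R -> r(m, a), S -> g(m, zero) }, so Z -> r(g(3, g(m, zero)), wrap(g(m, zero))).

r(g(3, g(m, zero)), wrap(g(m, zero)))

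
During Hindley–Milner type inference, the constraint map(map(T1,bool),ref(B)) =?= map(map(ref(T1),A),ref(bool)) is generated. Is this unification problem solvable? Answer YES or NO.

NO

Decompose map/2: map(T1,bool) =?= map(ref(T1),A),  ref(B) =?= ref(bool).
Decompose map/2: T1 =?= ref(T1),  bool =?= A.
Occurs check fails: T1 occurs in ref(T1); the equation T1 =?= ref(T1) has no finite solution.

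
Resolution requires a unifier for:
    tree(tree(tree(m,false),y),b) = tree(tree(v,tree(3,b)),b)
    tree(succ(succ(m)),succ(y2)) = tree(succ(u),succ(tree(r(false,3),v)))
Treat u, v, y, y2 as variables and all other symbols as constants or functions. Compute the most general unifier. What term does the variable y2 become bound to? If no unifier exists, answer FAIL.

Decompose tree/2: tree(tree(m,false),y) = tree(v,tree(3,b)),  b = b.
Decompose tree/2: tree(m,false) = v,  y = tree(3,b).
Bind v := tree(m,false); substituting into the one remaining equation that mentions v gives: tree(succ(succ(m)),succ(y2)) = tree(succ(u),succ(tree(r(false,3),tree(m,false)))).
Bind y := tree(3,b); no other remaining equation mentions y.
Delete trivial equation b = b.
Decompose tree/2: succ(succ(m)) = succ(u),  succ(y2) = succ(tree(r(false,3),tree(m,false))).
Decompose succ/1: succ(m) = u.
Bind u := succ(m); no other remaining equation mentions u.
Decompose succ/1: y2 = tree(r(false,3),tree(m,false)).
Bind y2 := tree(r(false,3),tree(m,false)).
MGU = { v ↦ tree(m,false), y ↦ tree(3,b), u ↦ succ(m), y2 ↦ tree(r(false,3),tree(m,false)) }, so y2 ↦ tree(r(false,3),tree(m,false)).

tree(r(false,3),tree(m,false))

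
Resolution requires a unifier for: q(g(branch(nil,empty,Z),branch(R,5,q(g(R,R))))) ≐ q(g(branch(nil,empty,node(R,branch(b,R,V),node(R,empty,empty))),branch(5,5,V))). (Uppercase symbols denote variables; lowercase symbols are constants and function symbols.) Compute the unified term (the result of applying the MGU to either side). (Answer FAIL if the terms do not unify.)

Decompose q/1: g(branch(nil,empty,Z),branch(R,5,q(g(R,R)))) ≐ g(branch(nil,empty,node(R,branch(b,R,V),node(R,empty,empty))),branch(5,5,V)).
Decompose g/2: branch(nil,empty,Z) ≐ branch(nil,empty,node(R,branch(b,R,V),node(R,empty,empty))),  branch(R,5,q(g(R,R))) ≐ branch(5,5,V).
Decompose branch/3: nil ≐ nil,  empty ≐ empty,  Z ≐ node(R,branch(b,R,V),node(R,empty,empty)).
Delete trivial equation nil ≐ nil.
Delete trivial equation empty ≐ empty.
Bind Z := node(R,branch(b,R,V),node(R,empty,empty)); no other remaining equation mentions Z.
Decompose branch/3: R ≐ 5,  5 ≐ 5,  q(g(R,R)) ≐ V.
Bind R := 5; substituting into the one remaining equation that mentions R gives: q(g(5,5)) ≐ V. Substituting into the earlier binding gives Z := node(5,branch(b,5,V),node(5,empty,empty)).
Delete trivial equation 5 ≐ 5.
Bind V := q(g(5,5)). Substituting into the earlier binding gives Z := node(5,branch(b,5,q(g(5,5))),node(5,empty,empty)).
Applying the MGU to either side gives q(g(branch(nil,empty,node(5,branch(b,5,q(g(5,5))),node(5,empty,empty))),branch(5,5,q(g(5,5))))).

q(g(branch(nil,empty,node(5,branch(b,5,q(g(5,5))),node(5,empty,empty))),branch(5,5,q(g(5,5)))))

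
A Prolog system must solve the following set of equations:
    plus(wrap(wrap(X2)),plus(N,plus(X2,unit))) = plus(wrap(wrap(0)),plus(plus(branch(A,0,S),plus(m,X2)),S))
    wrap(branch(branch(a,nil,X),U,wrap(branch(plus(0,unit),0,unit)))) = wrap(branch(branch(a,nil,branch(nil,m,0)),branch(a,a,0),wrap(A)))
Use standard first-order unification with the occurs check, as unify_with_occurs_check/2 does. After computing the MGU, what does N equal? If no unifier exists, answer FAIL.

Decompose plus/2: wrap(wrap(X2)) = wrap(wrap(0)),  plus(N,plus(X2,unit)) = plus(plus(branch(A,0,S),plus(m,X2)),S).
Decompose wrap/1: wrap(X2) = wrap(0).
Decompose wrap/1: X2 = 0.
Bind X2 := 0; substituting into the one remaining equation that mentions X2 gives: plus(N,plus(0,unit)) = plus(plus(branch(A,0,S),plus(m,0)),S).
Decompose plus/2: N = plus(branch(A,0,S),plus(m,0)),  plus(0,unit) = S.
Bind N := plus(branch(A,0,S),plus(m,0)); no other remaining equation mentions N.
Bind S := plus(0,unit); no other remaining equation mentions S. Substituting into the earlier binding gives N := plus(branch(A,0,plus(0,unit)),plus(m,0)).
Decompose wrap/1: branch(branch(a,nil,X),U,wrap(branch(plus(0,unit),0,unit))) = branch(branch(a,nil,branch(nil,m,0)),branch(a,a,0),wrap(A)).
Decompose branch/3: branch(a,nil,X) = branch(a,nil,branch(nil,m,0)),  U = branch(a,a,0),  wrap(branch(plus(0,unit),0,unit)) = wrap(A).
Decompose branch/3: a = a,  nil = nil,  X = branch(nil,m,0).
Delete trivial equation a = a.
Delete trivial equation nil = nil.
Bind X := branch(nil,m,0); no other remaining equation mentions X.
Bind U := branch(a,a,0); no other remaining equation mentions U.
Decompose wrap/1: branch(plus(0,unit),0,unit) = A.
Bind A := branch(plus(0,unit),0,unit). Substituting into the earlier binding gives N := plus(branch(branch(plus(0,unit),0,unit),0,plus(0,unit)),plus(m,0)).
MGU = { X2 ↦ 0, N ↦ plus(branch(branch(plus(0,unit),0,unit),0,plus(0,unit)),plus(m,0)), S ↦ plus(0,unit), X ↦ branch(nil,m,0), U ↦ branch(a,a,0), A ↦ branch(plus(0,unit),0,unit) }, so N ↦ plus(branch(branch(plus(0,unit),0,unit),0,plus(0,unit)),plus(m,0)).

plus(branch(branch(plus(0,unit),0,unit),0,plus(0,unit)),plus(m,0))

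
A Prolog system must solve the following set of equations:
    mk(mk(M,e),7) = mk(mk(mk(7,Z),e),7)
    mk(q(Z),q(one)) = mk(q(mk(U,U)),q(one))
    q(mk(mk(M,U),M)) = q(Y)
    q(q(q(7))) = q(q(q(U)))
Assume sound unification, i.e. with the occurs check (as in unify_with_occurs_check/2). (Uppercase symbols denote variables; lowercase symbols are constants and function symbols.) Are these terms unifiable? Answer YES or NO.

YES

Decompose mk/2: mk(M,e) = mk(mk(7,Z),e),  7 = 7.
Decompose mk/2: M = mk(7,Z),  e = e.
Bind M := mk(7,Z); substituting into the one remaining equation that mentions M gives: q(mk(mk(mk(7,Z),U),mk(7,Z))) = q(Y).
Delete trivial equation e = e.
Delete trivial equation 7 = 7.
Decompose mk/2: q(Z) = q(mk(U,U)),  q(one) = q(one).
Decompose q/1: Z = mk(U,U).
Bind Z := mk(U,U); substituting into the one remaining equation that mentions Z gives: q(mk(mk(mk(7,mk(U,U)),U),mk(7,mk(U,U)))) = q(Y). Substituting into the earlier binding gives M := mk(7,mk(U,U)).
Delete trivial equation q(one) = q(one).
Decompose q/1: mk(mk(mk(7,mk(U,U)),U),mk(7,mk(U,U))) = Y.
Bind Y := mk(mk(mk(7,mk(U,U)),U),mk(7,mk(U,U))); no other remaining equation mentions Y.
Decompose q/1: q(q(7)) = q(q(U)).
Decompose q/1: q(7) = q(U).
Decompose q/1: 7 = U.
Bind U := 7. Substituting into the earlier bindings gives M := mk(7,mk(7,7)), Z := mk(7,7), Y := mk(mk(mk(7,mk(7,7)),7),mk(7,mk(7,7))).
No equations remain and no clash or occurs-check failure arose, so a unifier exists.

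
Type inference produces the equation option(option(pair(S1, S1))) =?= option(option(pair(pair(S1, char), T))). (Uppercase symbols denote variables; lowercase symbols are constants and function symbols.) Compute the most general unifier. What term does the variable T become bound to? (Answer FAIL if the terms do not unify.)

FAIL

Decompose option/1: option(pair(S1, S1)) =?= option(pair(pair(S1, char), T)).
Decompose option/1: pair(S1, S1) =?= pair(pair(S1, char), T).
Decompose pair/2: S1 =?= pair(S1, char),  S1 =?= T.
Occurs check fails: S1 occurs in pair(S1, char); the equation S1 =?= pair(S1, char) has no finite solution.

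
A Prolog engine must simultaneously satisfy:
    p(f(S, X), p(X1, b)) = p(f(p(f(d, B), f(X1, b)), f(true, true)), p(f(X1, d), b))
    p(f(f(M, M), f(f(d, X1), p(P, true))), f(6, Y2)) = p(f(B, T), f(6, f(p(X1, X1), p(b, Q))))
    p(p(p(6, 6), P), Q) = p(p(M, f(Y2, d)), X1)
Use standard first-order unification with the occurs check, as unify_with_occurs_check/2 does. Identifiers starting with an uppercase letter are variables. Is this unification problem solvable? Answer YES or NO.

NO

Decompose p/2: f(S, X) = f(p(f(d, B), f(X1, b)), f(true, true)),  p(X1, b) = p(f(X1, d), b).
Decompose f/2: S = p(f(d, B), f(X1, b)),  X = f(true, true).
Bind S := p(f(d, B), f(X1, b)); no other remaining equation mentions S.
Bind X := f(true, true); no other remaining equation mentions X.
Decompose p/2: X1 = f(X1, d),  b = b.
Occurs check fails: X1 occurs in f(X1, d); the equation X1 = f(X1, d) has no finite solution.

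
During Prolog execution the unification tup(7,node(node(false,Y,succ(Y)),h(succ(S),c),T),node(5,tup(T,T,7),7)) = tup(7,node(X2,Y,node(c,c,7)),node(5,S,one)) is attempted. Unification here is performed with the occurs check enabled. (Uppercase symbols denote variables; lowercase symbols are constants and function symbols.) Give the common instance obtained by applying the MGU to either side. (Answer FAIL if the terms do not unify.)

Decompose tup/3: 7 = 7,  node(node(false,Y,succ(Y)),h(succ(S),c),T) = node(X2,Y,node(c,c,7)),  node(5,tup(T,T,7),7) = node(5,S,one).
Delete trivial equation 7 = 7.
Decompose node/3: node(false,Y,succ(Y)) = X2,  h(succ(S),c) = Y,  T = node(c,c,7).
Bind X2 := node(false,Y,succ(Y)); no other remaining equation mentions X2.
Bind Y := h(succ(S),c); no other remaining equation mentions Y. Substituting into the earlier binding gives X2 := node(false,h(succ(S),c),succ(h(succ(S),c))).
Bind T := node(c,c,7); substituting into the remaining equation gives: node(5,tup(node(c,c,7),node(c,c,7),7),7) = node(5,S,one).
Decompose node/3: 5 = 5,  tup(node(c,c,7),node(c,c,7),7) = S,  7 = one.
Delete trivial equation 5 = 5.
Bind S := tup(node(c,c,7),node(c,c,7),7); no other remaining equation mentions S. Substituting into the earlier bindings gives X2 := node(false,h(succ(tup(node(c,c,7),node(c,c,7),7)),c),succ(h(succ(tup(node(c,c,7),node(c,c,7),7)),c))), Y := h(succ(tup(node(c,c,7),node(c,c,7),7)),c).
Clash: constants 7 and one differ; no unifier exists.

FAIL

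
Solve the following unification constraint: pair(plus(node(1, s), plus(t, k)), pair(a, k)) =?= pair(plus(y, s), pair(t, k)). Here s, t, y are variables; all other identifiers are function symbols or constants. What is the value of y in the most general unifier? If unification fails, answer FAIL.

Decompose pair/2: plus(node(1, s), plus(t, k)) =?= plus(y, s),  pair(a, k) =?= pair(t, k).
Decompose plus/2: node(1, s) =?= y,  plus(t, k) =?= s.
Bind y := node(1, s); no other remaining equation mentions y.
Bind s := plus(t, k); no other remaining equation mentions s. Substituting into the earlier binding gives y := node(1, plus(t, k)).
Decompose pair/2: a =?= t,  k =?= k.
Bind t := a; no other remaining equation mentions t. Substituting into the earlier bindings gives y := node(1, plus(a, k)), s := plus(a, k).
Delete trivial equation k =?= k.
MGU = { y -> node(1, plus(a, k)), s -> plus(a, k), t -> a }, so y -> node(1, plus(a, k)).

node(1, plus(a, k))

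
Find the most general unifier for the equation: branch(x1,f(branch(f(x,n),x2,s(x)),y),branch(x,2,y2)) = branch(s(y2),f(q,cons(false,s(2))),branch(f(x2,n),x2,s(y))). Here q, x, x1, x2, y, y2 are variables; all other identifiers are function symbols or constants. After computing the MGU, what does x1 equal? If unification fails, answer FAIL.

s(s(cons(false,s(2))))

Decompose branch/3: x1 = s(y2),  f(branch(f(x,n),x2,s(x)),y) = f(q,cons(false,s(2))),  branch(x,2,y2) = branch(f(x2,n),x2,s(y)).
Bind x1 := s(y2); no other remaining equation mentions x1.
Decompose f/2: branch(f(x,n),x2,s(x)) = q,  y = cons(false,s(2)).
Bind q := branch(f(x,n),x2,s(x)); no other remaining equation mentions q.
Bind y := cons(false,s(2)); substituting into the remaining equation gives: branch(x,2,y2) = branch(f(x2,n),x2,s(cons(false,s(2)))).
Decompose branch/3: x = f(x2,n),  2 = x2,  y2 = s(cons(false,s(2))).
Bind x := f(x2,n); no other remaining equation mentions x. Substituting into the earlier binding gives q := branch(f(f(x2,n),n),x2,s(f(x2,n))).
Bind x2 := 2; no other remaining equation mentions x2. Substituting into the earlier bindings gives q := branch(f(f(2,n),n),2,s(f(2,n))), x := f(2,n).
Bind y2 := s(cons(false,s(2))). Substituting into the earlier binding gives x1 := s(s(cons(false,s(2)))).
MGU = { x1 := s(s(cons(false,s(2)))), q := branch(f(f(2,n),n),2,s(f(2,n))), y := cons(false,s(2)), x := f(2,n), x2 := 2, y2 := s(cons(false,s(2))) }, so x1 := s(s(cons(false,s(2)))).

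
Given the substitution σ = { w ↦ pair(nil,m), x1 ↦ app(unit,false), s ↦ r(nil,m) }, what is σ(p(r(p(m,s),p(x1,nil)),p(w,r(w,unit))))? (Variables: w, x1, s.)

p(r(p(m,r(nil,m)),p(app(unit,false),nil)),p(pair(nil,m),r(pair(nil,m),unit)))

Replace each occurrence of w with pair(nil,m).
Replace each occurrence of x1 with app(unit,false).
Replace each occurrence of s with r(nil,m).
Result: p(r(p(m,r(nil,m)),p(app(unit,false),nil)),p(pair(nil,m),r(pair(nil,m),unit))).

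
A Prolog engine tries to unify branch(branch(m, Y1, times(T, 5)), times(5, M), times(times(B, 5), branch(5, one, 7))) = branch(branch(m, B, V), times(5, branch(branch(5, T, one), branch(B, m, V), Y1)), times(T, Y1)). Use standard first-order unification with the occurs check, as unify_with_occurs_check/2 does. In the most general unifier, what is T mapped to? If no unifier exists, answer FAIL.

Decompose branch/3: branch(m, Y1, times(T, 5)) = branch(m, B, V),  times(5, M) = times(5, branch(branch(5, T, one), branch(B, m, V), Y1)),  times(times(B, 5), branch(5, one, 7)) = times(T, Y1).
Decompose branch/3: m = m,  Y1 = B,  times(T, 5) = V.
Delete trivial equation m = m.
Bind Y1 := B; substituting into the 2 remaining equations that mention Y1 gives: times(5, M) = times(5, branch(branch(5, T, one), branch(B, m, V), B)),  times(times(B, 5), branch(5, one, 7)) = times(T, B).
Bind V := times(T, 5); substituting into the one remaining equation that mentions V gives: times(5, M) = times(5, branch(branch(5, T, one), branch(B, m, times(T, 5)), B)).
Decompose times/2: 5 = 5,  M = branch(branch(5, T, one), branch(B, m, times(T, 5)), B).
Delete trivial equation 5 = 5.
Bind M := branch(branch(5, T, one), branch(B, m, times(T, 5)), B); no other remaining equation mentions M.
Decompose times/2: times(B, 5) = T,  branch(5, one, 7) = B.
Bind T := times(B, 5); no other remaining equation mentions T. Substituting into the earlier bindings gives V := times(times(B, 5), 5), M := branch(branch(5, times(B, 5), one), branch(B, m, times(times(B, 5), 5)), B).
Bind B := branch(5, one, 7). Substituting into the earlier bindings gives Y1 := branch(5, one, 7), V := times(times(branch(5, one, 7), 5), 5), M := branch(branch(5, times(branch(5, one, 7), 5), one), branch(branch(5, one, 7), m, times(times(branch(5, one, 7), 5), 5)), branch(5, one, 7)), T := times(branch(5, one, 7), 5).
MGU = { Y1 = branch(5, one, 7), V = times(times(branch(5, one, 7), 5), 5), M = branch(branch(5, times(branch(5, one, 7), 5), one), branch(branch(5, one, 7), m, times(times(branch(5, one, 7), 5), 5)), branch(5, one, 7)), T = times(branch(5, one, 7), 5), B = branch(5, one, 7) }, so T = times(branch(5, one, 7), 5).

times(branch(5, one, 7), 5)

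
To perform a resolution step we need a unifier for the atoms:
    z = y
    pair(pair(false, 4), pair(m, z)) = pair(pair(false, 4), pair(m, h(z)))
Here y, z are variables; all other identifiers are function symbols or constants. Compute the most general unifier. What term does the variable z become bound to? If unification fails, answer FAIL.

Bind z := y; substituting into the remaining equation gives: pair(pair(false, 4), pair(m, y)) = pair(pair(false, 4), pair(m, h(y))).
Decompose pair/2: pair(false, 4) = pair(false, 4),  pair(m, y) = pair(m, h(y)).
Delete trivial equation pair(false, 4) = pair(false, 4).
Decompose pair/2: m = m,  y = h(y).
Delete trivial equation m = m.
Occurs check fails: y occurs in h(y); the equation y = h(y) has no finite solution.

FAIL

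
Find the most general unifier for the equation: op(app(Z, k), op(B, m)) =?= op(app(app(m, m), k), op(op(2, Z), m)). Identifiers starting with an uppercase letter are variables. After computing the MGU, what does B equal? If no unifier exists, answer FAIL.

Decompose op/2: app(Z, k) =?= app(app(m, m), k),  op(B, m) =?= op(op(2, Z), m).
Decompose app/2: Z =?= app(m, m),  k =?= k.
Bind Z := app(m, m); substituting into the one remaining equation that mentions Z gives: op(B, m) =?= op(op(2, app(m, m)), m).
Delete trivial equation k =?= k.
Decompose op/2: B =?= op(2, app(m, m)),  m =?= m.
Bind B := op(2, app(m, m)); no other remaining equation mentions B.
Delete trivial equation m =?= m.
MGU = { Z ↦ app(m, m), B ↦ op(2, app(m, m)) }, so B ↦ op(2, app(m, m)).

op(2, app(m, m))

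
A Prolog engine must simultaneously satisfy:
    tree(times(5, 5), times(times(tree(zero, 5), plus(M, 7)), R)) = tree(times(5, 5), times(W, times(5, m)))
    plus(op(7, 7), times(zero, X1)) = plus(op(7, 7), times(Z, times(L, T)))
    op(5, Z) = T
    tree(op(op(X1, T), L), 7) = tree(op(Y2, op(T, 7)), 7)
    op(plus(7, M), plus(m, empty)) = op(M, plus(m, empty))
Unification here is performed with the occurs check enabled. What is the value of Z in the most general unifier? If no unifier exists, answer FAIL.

FAIL

Decompose tree/2: times(5, 5) = times(5, 5),  times(times(tree(zero, 5), plus(M, 7)), R) = times(W, times(5, m)).
Delete trivial equation times(5, 5) = times(5, 5).
Decompose times/2: times(tree(zero, 5), plus(M, 7)) = W,  R = times(5, m).
Bind W := times(tree(zero, 5), plus(M, 7)); no other remaining equation mentions W.
Bind R := times(5, m); no other remaining equation mentions R.
Decompose plus/2: op(7, 7) = op(7, 7),  times(zero, X1) = times(Z, times(L, T)).
Delete trivial equation op(7, 7) = op(7, 7).
Decompose times/2: zero = Z,  X1 = times(L, T).
Bind Z := zero; substituting into the one remaining equation that mentions Z gives: op(5, zero) = T.
Bind X1 := times(L, T); substituting into the one remaining equation that mentions X1 gives: tree(op(op(times(L, T), T), L), 7) = tree(op(Y2, op(T, 7)), 7).
Bind T := op(5, zero); substituting into the one remaining equation that mentions T gives: tree(op(op(times(L, op(5, zero)), op(5, zero)), L), 7) = tree(op(Y2, op(op(5, zero), 7)), 7). Substituting into the earlier binding gives X1 := times(L, op(5, zero)).
Decompose tree/2: op(op(times(L, op(5, zero)), op(5, zero)), L) = op(Y2, op(op(5, zero), 7)),  7 = 7.
Decompose op/2: op(times(L, op(5, zero)), op(5, zero)) = Y2,  L = op(op(5, zero), 7).
Bind Y2 := op(times(L, op(5, zero)), op(5, zero)); no other remaining equation mentions Y2.
Bind L := op(op(5, zero), 7); no other remaining equation mentions L. Substituting into the earlier bindings gives X1 := times(op(op(5, zero), 7), op(5, zero)), Y2 := op(times(op(op(5, zero), 7), op(5, zero)), op(5, zero)).
Delete trivial equation 7 = 7.
Decompose op/2: plus(7, M) = M,  plus(m, empty) = plus(m, empty).
Occurs check fails: M occurs in plus(7, M); the equation M = plus(7, M) has no finite solution.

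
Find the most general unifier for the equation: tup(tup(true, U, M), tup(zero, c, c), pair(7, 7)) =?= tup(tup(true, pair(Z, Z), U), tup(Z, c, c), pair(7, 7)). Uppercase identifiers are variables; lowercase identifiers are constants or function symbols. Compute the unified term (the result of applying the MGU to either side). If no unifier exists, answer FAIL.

tup(tup(true, pair(zero, zero), pair(zero, zero)), tup(zero, c, c), pair(7, 7))

Decompose tup/3: tup(true, U, M) =?= tup(true, pair(Z, Z), U),  tup(zero, c, c) =?= tup(Z, c, c),  pair(7, 7) =?= pair(7, 7).
Decompose tup/3: true =?= true,  U =?= pair(Z, Z),  M =?= U.
Delete trivial equation true =?= true.
Bind U := pair(Z, Z); substituting into the one remaining equation that mentions U gives: M =?= pair(Z, Z).
Bind M := pair(Z, Z); no other remaining equation mentions M.
Decompose tup/3: zero =?= Z,  c =?= c,  c =?= c.
Bind Z := zero; no other remaining equation mentions Z. Substituting into the earlier bindings gives U := pair(zero, zero), M := pair(zero, zero).
Delete trivial equation c =?= c.
Delete trivial equation c =?= c.
Delete trivial equation pair(7, 7) =?= pair(7, 7).
Applying the MGU to either side gives tup(tup(true, pair(zero, zero), pair(zero, zero)), tup(zero, c, c), pair(7, 7)).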